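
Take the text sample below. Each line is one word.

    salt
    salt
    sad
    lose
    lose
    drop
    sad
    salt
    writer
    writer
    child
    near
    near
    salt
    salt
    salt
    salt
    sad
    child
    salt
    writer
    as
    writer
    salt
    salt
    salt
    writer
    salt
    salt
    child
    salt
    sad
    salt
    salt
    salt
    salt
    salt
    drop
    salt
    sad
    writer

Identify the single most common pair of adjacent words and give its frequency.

"salt salt", 11 times

Bigram frequencies (highest first):
  salt salt: 11
  salt sad: 4
  salt writer: 3
  sad salt: 2
  child salt: 2
  writer salt: 2
  … (16 more, each ≤ 1)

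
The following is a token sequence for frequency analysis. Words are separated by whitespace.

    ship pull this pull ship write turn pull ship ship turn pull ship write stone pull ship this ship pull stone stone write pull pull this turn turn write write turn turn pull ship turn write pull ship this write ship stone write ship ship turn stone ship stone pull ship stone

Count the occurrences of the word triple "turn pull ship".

3

Scanning the 50 overlapping trigram windows for "turn pull ship":
  position 7–9: turn pull ship
  position 11–13: turn pull ship
  position 32–34: turn pull ship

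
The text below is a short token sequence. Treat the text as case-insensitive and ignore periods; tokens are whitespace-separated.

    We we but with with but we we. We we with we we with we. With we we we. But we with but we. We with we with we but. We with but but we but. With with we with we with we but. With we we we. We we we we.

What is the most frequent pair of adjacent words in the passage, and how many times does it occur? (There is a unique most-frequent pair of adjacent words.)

Bigram frequencies (highest first):
  we we: 14
  we with: 9
  with we: 9
  we but: 5
  but we: 5
  but with: 3
  … (3 more, each ≤ 3)

"we we", 14 times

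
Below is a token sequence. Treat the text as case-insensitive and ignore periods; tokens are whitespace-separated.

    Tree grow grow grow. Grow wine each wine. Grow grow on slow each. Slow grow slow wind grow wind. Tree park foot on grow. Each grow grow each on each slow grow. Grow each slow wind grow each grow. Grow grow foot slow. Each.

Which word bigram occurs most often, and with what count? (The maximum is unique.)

"grow grow", 8 times

Bigram frequencies (highest first):
  grow grow: 8
  grow each: 4
  each slow: 3
  slow each: 2
  slow grow: 2
  slow wind: 2
  … (20 more, each ≤ 2)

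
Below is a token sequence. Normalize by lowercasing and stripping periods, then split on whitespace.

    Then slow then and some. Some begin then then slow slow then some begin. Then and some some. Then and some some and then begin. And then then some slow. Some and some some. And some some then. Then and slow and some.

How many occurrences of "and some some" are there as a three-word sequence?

5

Scanning the 41 overlapping trigram windows for "and some some":
  position 4–6: and some some
  position 16–18: and some some
  position 20–22: and some some
  position 32–34: and some some
  position 35–37: and some some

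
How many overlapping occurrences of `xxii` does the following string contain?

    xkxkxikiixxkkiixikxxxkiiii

0

Sliding a length-4 window over the 26 characters (23 positions):
  (no match at any position)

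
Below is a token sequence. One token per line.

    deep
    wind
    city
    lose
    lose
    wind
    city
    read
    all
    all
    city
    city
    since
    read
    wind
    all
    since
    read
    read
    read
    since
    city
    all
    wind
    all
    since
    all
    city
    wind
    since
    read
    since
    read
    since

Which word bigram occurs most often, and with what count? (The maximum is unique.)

Bigram frequencies (highest first):
  since read: 4
  read since: 3
  wind city: 2
  all city: 2
  wind all: 2
  all since: 2
  … (17 more, each ≤ 2)

"since read", 4 times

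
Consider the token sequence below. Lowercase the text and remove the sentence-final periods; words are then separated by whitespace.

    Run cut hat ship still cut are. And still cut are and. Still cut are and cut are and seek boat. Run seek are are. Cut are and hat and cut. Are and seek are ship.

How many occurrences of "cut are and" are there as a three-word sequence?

6

Scanning the 34 overlapping trigram windows for "cut are and":
  position 6–8: cut are and
  position 10–12: cut are and
  position 14–16: cut are and
  position 17–19: cut are and
  position 26–28: cut are and
  position 31–33: cut are and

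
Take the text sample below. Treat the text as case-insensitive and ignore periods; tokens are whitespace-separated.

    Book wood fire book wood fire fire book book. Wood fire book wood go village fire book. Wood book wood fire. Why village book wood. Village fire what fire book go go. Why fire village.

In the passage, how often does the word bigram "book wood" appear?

7

Scanning the 34 overlapping bigram windows for "book wood":
  position 1–2: book wood
  position 4–5: book wood
  position 9–10: book wood
  position 12–13: book wood
  position 17–18: book wood
  position 19–20: book wood
  position 24–25: book wood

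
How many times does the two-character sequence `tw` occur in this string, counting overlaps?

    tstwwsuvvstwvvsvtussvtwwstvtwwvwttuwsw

Sliding a length-2 window over the 38 characters (37 positions):
  position 3–4: tw
  position 11–12: tw
  position 22–23: tw
  position 28–29: tw

4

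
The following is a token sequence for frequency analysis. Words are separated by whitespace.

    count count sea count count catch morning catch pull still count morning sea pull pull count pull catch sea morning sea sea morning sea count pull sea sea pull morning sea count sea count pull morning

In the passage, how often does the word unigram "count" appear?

9

Scanning the 36 tokens for "count":
  position 1: count
  position 2: count
  position 4: count
  position 5: count
  position 11: count
  position 16: count
  position 25: count
  position 32: count
  position 34: count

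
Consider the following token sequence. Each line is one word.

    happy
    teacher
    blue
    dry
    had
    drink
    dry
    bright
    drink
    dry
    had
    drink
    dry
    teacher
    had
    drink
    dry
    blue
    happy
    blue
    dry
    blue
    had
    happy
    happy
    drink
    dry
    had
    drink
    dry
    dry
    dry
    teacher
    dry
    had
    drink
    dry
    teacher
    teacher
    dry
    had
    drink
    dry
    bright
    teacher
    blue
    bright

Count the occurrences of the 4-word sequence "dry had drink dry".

Scanning the 44 overlapping 4-gram windows for "dry had drink dry":
  position 4–7: dry had drink dry
  position 10–13: dry had drink dry
  position 27–30: dry had drink dry
  position 34–37: dry had drink dry
  position 40–43: dry had drink dry

5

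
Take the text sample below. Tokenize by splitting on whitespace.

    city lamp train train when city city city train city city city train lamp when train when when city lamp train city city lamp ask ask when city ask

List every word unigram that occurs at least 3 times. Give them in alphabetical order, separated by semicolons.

ask; city; lamp; train; when

Unigram counts meeting the condition (at least 3 times):
  ask: 3
  city: 11
  lamp: 4
  train: 6
  when: 5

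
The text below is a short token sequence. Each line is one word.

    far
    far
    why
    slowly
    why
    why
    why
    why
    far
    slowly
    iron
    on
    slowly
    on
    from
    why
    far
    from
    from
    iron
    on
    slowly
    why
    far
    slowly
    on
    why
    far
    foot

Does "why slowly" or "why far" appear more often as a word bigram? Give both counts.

"why far" (4 vs 1)

"why slowly": 1 occurrence
"why far": 4 occurrences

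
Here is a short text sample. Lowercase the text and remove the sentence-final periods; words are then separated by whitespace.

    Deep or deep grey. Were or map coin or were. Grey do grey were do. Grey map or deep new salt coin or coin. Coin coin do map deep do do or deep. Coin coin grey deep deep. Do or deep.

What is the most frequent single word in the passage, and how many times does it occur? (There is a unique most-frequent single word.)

Unigram frequencies (highest first):
  deep: 8
  or: 7
  coin: 7
  do: 6
  grey: 5
  were: 3
  … (3 more, each ≤ 3)

"deep", 8 times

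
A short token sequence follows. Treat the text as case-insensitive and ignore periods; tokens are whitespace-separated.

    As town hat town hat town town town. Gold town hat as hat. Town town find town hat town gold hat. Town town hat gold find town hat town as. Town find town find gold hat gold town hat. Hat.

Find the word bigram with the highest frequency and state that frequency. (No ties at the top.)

Bigram frequencies (highest first):
  town hat: 7
  hat town: 6
  town town: 4
  town find: 3
  find town: 3
  as town: 2
  … (10 more, each ≤ 2)

"town hat", 7 times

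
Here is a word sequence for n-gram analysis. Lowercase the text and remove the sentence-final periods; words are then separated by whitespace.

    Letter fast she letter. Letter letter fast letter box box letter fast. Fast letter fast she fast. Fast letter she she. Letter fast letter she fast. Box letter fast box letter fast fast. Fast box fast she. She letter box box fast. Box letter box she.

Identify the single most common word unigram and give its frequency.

"fast", 15 times

Unigram frequencies (highest first):
  fast: 15
  letter: 14
  box: 9
  she: 8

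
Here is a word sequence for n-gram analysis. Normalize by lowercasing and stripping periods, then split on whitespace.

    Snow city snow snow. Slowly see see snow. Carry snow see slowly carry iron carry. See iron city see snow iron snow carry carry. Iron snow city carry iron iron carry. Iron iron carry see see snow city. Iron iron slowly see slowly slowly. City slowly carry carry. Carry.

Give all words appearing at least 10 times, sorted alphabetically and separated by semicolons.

carry; iron

Unigram counts meeting the condition (at least 10 times):
  carry: 11
  iron: 10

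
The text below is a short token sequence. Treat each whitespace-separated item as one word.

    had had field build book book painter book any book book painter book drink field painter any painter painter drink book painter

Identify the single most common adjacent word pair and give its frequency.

Bigram frequencies (highest first):
  book painter: 3
  book book: 2
  painter book: 2
  had had: 1
  had field: 1
  field build: 1
  … (11 more, each ≤ 1)

"book painter", 3 times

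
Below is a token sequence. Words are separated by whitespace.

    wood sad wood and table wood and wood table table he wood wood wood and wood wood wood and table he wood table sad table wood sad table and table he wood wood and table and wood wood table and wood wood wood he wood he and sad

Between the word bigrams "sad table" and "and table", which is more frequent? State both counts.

"sad table": 2 occurrences
"and table": 4 occurrences

"and table" (4 vs 2)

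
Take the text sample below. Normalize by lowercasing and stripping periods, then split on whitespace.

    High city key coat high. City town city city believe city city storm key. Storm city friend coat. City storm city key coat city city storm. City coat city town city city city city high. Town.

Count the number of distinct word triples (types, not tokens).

28

36 tokens → 34 trigram windows in total.
Repeated trigrams (each contributes count−1 duplicates):
  city city city: 2
  city city storm: 2
  city key coat: 2
  city storm city: 2
  city town city: 2
  town city city: 2
6 duplicate windows → 34 − 6 = 28 distinct.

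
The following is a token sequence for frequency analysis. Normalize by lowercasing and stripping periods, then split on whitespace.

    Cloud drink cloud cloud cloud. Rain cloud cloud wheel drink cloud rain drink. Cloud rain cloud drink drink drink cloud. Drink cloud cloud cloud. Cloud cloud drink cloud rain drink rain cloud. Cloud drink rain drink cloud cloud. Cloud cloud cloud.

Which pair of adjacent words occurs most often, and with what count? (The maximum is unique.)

"cloud cloud", 12 times

Bigram frequencies (highest first):
  cloud cloud: 12
  drink cloud: 7
  cloud drink: 5
  cloud rain: 4
  rain cloud: 3
  rain drink: 3
  … (4 more, each ≤ 2)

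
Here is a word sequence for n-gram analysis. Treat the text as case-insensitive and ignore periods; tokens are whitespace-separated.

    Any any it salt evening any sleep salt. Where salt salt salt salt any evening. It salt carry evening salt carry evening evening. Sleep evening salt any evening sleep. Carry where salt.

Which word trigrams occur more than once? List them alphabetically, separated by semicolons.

Trigram counts meeting the condition (more than once):
  salt any evening: 2
  salt carry evening: 2
  salt salt salt: 2

salt any evening; salt carry evening; salt salt salt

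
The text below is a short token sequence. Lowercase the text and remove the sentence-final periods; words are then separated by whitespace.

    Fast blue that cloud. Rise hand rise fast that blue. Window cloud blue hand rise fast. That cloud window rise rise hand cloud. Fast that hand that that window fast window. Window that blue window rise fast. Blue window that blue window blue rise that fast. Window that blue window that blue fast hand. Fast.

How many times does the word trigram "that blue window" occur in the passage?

Scanning the 53 overlapping trigram windows for "that blue window":
  position 9–11: that blue window
  position 33–35: that blue window
  position 40–42: that blue window
  position 48–50: that blue window

4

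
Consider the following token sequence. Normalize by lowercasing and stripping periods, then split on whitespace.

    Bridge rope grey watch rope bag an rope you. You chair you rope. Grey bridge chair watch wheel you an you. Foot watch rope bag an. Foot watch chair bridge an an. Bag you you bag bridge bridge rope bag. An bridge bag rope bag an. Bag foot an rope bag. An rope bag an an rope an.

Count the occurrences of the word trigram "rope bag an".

6

Scanning the 56 overlapping trigram windows for "rope bag an":
  position 5–7: rope bag an
  position 24–26: rope bag an
  position 39–41: rope bag an
  position 44–46: rope bag an
  position 50–52: rope bag an
  position 53–55: rope bag an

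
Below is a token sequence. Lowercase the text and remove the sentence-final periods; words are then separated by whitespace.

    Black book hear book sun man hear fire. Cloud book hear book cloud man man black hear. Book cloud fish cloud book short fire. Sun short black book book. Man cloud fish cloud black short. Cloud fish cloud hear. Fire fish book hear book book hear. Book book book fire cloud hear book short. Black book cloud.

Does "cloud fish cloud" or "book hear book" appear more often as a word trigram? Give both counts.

"book hear book" (4 vs 3)

"cloud fish cloud": 3 occurrences
"book hear book": 4 occurrences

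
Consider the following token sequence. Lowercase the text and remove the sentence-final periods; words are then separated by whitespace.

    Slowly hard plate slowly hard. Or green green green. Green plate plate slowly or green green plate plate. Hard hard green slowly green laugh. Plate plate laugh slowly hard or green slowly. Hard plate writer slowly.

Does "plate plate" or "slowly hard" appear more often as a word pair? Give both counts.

"plate plate": 3 occurrences
"slowly hard": 4 occurrences

"slowly hard" (4 vs 3)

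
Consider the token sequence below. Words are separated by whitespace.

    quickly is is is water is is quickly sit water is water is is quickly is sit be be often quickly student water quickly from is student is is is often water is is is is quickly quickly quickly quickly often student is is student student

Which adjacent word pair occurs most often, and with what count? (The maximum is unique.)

"is is", 10 times

Bigram frequencies (highest first):
  is is: 10
  water is: 4
  is quickly: 3
  quickly quickly: 3
  quickly is: 2
  is water: 2
  … (19 more, each ≤ 2)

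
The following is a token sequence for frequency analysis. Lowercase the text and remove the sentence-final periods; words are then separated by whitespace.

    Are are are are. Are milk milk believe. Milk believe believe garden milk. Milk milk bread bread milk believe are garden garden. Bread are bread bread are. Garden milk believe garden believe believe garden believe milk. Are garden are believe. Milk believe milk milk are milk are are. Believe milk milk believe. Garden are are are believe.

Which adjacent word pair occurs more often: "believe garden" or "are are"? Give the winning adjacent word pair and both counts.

"are are" (7 vs 4)

"believe garden": 4 occurrences
"are are": 7 occurrences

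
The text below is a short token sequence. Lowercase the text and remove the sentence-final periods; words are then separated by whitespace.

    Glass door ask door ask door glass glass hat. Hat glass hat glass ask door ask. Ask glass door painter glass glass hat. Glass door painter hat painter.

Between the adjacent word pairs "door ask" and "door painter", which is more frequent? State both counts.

"door ask": 3 occurrences
"door painter": 2 occurrences

"door ask" (3 vs 2)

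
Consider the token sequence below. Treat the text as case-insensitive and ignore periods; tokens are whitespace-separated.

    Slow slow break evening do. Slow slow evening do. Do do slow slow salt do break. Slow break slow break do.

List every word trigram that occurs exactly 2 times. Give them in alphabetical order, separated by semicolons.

Trigram counts meeting the condition (exactly 2 times):
  break slow break: 2
  do slow slow: 2

break slow break; do slow slow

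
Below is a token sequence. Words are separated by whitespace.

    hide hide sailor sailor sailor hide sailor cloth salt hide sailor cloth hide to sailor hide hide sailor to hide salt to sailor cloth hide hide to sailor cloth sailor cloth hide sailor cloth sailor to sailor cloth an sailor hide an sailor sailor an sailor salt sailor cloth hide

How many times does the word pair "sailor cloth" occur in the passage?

Scanning the 49 overlapping bigram windows for "sailor cloth":
  position 7–8: sailor cloth
  position 11–12: sailor cloth
  position 23–24: sailor cloth
  position 28–29: sailor cloth
  position 30–31: sailor cloth
  position 33–34: sailor cloth
  position 37–38: sailor cloth
  position 48–49: sailor cloth

8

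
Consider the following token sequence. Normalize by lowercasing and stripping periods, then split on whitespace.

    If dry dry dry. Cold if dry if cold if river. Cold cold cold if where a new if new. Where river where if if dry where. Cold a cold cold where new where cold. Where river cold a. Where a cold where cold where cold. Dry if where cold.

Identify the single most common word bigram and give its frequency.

Bigram frequencies (highest first):
  where cold: 5
  cold where: 4
  if dry: 3
  cold if: 3
  cold cold: 3
  dry dry: 2
  … (21 more, each ≤ 2)

"where cold", 5 times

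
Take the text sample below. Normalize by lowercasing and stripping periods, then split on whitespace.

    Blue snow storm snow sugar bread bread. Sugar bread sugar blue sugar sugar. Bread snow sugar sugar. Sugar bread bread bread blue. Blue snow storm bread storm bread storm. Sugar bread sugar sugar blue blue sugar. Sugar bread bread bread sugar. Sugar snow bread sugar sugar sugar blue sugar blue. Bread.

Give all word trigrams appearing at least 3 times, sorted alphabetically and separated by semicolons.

Trigram counts meeting the condition (at least 3 times):
  bread sugar sugar: 3
  sugar bread bread: 3
  sugar sugar bread: 3

bread sugar sugar; sugar bread bread; sugar sugar bread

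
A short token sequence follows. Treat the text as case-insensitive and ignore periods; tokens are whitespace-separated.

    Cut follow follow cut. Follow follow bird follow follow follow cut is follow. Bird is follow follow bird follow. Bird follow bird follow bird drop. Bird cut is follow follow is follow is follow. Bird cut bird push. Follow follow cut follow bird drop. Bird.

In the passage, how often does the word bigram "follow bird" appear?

8

Scanning the 44 overlapping bigram windows for "follow bird":
  position 6–7: follow bird
  position 13–14: follow bird
  position 17–18: follow bird
  position 19–20: follow bird
  position 21–22: follow bird
  position 23–24: follow bird
  position 34–35: follow bird
  position 42–43: follow bird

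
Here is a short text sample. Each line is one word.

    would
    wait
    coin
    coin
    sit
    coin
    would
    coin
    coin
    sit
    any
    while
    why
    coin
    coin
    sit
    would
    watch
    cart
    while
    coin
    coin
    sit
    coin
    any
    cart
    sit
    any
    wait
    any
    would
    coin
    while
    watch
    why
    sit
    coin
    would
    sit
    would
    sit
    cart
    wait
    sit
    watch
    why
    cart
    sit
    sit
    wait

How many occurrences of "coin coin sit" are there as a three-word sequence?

4

Scanning the 48 overlapping trigram windows for "coin coin sit":
  position 3–5: coin coin sit
  position 8–10: coin coin sit
  position 14–16: coin coin sit
  position 21–23: coin coin sit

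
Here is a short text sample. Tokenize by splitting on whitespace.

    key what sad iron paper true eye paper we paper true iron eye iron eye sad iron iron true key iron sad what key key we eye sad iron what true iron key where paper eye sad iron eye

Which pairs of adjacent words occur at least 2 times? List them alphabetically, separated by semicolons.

eye sad; iron eye; paper true; sad iron; true iron

Bigram counts meeting the condition (at least 2 times):
  eye sad: 3
  iron eye: 3
  paper true: 2
  sad iron: 4
  true iron: 2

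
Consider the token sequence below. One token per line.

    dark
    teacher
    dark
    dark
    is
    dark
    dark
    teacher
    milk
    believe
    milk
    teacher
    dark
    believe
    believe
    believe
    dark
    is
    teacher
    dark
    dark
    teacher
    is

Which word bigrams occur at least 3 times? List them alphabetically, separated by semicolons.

dark dark; dark teacher; teacher dark

Bigram counts meeting the condition (at least 3 times):
  dark dark: 3
  dark teacher: 3
  teacher dark: 3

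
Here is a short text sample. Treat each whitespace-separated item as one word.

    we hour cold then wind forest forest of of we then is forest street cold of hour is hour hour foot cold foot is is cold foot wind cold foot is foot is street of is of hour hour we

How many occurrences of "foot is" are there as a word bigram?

3

Scanning the 39 overlapping bigram windows for "foot is":
  position 23–24: foot is
  position 30–31: foot is
  position 32–33: foot is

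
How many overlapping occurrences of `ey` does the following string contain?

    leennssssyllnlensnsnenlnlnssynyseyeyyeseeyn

Sliding a length-2 window over the 43 characters (42 positions):
  position 33–34: ey
  position 35–36: ey
  position 41–42: ey

3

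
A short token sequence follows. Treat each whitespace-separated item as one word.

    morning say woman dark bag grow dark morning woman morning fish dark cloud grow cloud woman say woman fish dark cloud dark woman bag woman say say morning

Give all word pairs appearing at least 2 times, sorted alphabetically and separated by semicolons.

dark cloud; fish dark; say woman; woman say

Bigram counts meeting the condition (at least 2 times):
  dark cloud: 2
  fish dark: 2
  say woman: 2
  woman say: 2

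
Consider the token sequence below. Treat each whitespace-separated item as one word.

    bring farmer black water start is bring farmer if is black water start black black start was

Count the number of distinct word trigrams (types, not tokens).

17 tokens → 15 trigram windows in total.
Repeated trigrams (each contributes count−1 duplicates):
  black water start: 2
1 duplicate windows → 15 − 1 = 14 distinct.

14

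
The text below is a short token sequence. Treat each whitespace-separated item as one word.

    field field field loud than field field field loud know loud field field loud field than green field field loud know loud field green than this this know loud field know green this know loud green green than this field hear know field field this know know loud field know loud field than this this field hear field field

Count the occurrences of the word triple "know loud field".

Scanning the 57 overlapping trigram windows for "know loud field":
  position 10–12: know loud field
  position 21–23: know loud field
  position 28–30: know loud field
  position 47–49: know loud field
  position 50–52: know loud field

5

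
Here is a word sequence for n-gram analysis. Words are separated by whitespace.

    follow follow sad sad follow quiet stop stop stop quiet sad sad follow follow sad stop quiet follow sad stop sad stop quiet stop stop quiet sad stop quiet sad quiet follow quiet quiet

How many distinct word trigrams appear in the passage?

23

34 tokens → 32 trigram windows in total.
Repeated trigrams (each contributes count−1 duplicates):
  sad stop quiet: 3
  stop quiet sad: 3
  follow follow sad: 2
  follow sad stop: 2
  quiet stop stop: 2
  sad sad follow: 2
  stop stop quiet: 2
9 duplicate windows → 32 − 9 = 23 distinct.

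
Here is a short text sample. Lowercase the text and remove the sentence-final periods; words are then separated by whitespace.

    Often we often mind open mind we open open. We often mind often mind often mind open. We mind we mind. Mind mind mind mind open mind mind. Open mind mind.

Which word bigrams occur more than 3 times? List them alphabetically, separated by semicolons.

mind mind; mind open; often mind

Bigram counts meeting the condition (more than 3 times):
  mind mind: 6
  mind open: 4
  often mind: 4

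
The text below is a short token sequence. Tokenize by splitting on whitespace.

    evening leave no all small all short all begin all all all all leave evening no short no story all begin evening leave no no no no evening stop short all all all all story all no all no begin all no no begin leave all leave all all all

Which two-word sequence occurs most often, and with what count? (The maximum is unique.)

Bigram frequencies (highest first):
  all all: 8
  no no: 4
  all no: 3
  evening leave: 2
  leave no: 2
  no all: 2
  … (21 more, each ≤ 2)

"all all", 8 times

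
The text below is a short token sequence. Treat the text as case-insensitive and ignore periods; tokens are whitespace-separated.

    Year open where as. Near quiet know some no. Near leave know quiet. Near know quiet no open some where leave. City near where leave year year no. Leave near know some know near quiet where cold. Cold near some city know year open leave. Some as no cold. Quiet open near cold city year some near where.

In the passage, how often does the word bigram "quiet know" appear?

1

Scanning the 57 overlapping bigram windows for "quiet know":
  position 6–7: quiet know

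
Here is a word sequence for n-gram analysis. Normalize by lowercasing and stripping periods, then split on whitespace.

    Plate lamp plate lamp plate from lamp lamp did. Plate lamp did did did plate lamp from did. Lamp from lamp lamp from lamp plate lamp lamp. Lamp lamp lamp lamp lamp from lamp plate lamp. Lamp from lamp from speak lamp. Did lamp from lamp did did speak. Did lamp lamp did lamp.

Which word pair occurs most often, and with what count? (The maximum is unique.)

Bigram frequencies (highest first):
  lamp lamp: 10
  lamp from: 7
  plate lamp: 6
  from lamp: 6
  lamp did: 5
  lamp plate: 4
  … (9 more, each ≤ 4)

"lamp lamp", 10 times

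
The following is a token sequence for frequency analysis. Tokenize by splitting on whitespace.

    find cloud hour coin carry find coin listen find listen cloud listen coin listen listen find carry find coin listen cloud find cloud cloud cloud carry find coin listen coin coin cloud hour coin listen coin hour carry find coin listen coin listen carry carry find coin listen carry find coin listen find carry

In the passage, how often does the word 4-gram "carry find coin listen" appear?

6

Scanning the 51 overlapping 4-gram windows for "carry find coin listen":
  position 5–8: carry find coin listen
  position 17–20: carry find coin listen
  position 26–29: carry find coin listen
  position 38–41: carry find coin listen
  position 45–48: carry find coin listen
  position 49–52: carry find coin listen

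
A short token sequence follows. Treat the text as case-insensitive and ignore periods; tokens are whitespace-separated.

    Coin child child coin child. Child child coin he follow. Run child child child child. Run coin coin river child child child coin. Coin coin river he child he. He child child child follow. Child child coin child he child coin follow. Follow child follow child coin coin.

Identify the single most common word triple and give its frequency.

"child child child", 5 times

Trigram frequencies (highest first):
  child child child: 5
  child child coin: 4
  coin child child: 2
  child coin child: 2
  coin coin river: 2
  child coin coin: 2
  … (28 more, each ≤ 2)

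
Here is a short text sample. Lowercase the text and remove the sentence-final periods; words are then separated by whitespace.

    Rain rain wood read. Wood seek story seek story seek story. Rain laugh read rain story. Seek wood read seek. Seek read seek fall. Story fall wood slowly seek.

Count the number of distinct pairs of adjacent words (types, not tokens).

22

29 tokens → 28 bigram windows in total.
Repeated bigrams (each contributes count−1 duplicates):
  seek story: 3
  story seek: 3
  read seek: 2
  wood read: 2
6 duplicate windows → 28 − 6 = 22 distinct.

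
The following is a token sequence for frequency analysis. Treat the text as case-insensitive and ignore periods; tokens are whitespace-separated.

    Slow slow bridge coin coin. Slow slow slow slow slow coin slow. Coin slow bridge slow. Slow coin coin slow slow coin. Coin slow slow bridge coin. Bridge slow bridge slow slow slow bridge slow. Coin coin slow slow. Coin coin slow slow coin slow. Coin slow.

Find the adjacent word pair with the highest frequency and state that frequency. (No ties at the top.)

Bigram frequencies (highest first):
  slow slow: 12
  coin slow: 9
  slow coin: 8
  slow bridge: 5
  coin coin: 5
  bridge slow: 4
  … (2 more, each ≤ 2)

"slow slow", 12 times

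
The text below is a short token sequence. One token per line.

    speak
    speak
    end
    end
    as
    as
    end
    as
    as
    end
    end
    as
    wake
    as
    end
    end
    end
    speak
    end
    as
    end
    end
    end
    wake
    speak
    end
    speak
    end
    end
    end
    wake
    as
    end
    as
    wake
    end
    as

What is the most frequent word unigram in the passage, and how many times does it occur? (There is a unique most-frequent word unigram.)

"end", 18 times

Unigram frequencies (highest first):
  end: 18
  as: 10
  speak: 5
  wake: 4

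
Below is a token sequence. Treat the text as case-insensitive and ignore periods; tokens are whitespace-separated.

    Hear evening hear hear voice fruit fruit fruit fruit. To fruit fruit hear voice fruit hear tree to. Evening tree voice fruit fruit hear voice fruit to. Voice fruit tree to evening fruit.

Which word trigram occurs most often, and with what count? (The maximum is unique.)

"hear voice fruit", 3 times

Trigram frequencies (highest first):
  hear voice fruit: 3
  voice fruit fruit: 2
  fruit fruit fruit: 2
  fruit fruit hear: 2
  fruit hear voice: 2
  tree to evening: 2
  … (18 more, each ≤ 1)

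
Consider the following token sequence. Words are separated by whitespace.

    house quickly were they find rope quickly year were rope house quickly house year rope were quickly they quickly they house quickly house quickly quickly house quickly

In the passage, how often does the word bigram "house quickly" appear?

Scanning the 26 overlapping bigram windows for "house quickly":
  position 1–2: house quickly
  position 11–12: house quickly
  position 21–22: house quickly
  position 23–24: house quickly
  position 26–27: house quickly

5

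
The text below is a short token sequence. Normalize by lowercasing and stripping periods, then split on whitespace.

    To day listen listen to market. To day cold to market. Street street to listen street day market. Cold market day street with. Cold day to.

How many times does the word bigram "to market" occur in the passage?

Scanning the 25 overlapping bigram windows for "to market":
  position 5–6: to market
  position 10–11: to market

2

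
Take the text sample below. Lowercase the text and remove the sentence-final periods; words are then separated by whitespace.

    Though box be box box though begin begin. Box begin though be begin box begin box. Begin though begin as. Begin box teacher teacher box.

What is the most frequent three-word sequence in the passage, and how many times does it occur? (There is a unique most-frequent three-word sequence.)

Trigram frequencies (highest first):
  begin box begin: 3
  box begin though: 2
  though box be: 1
  box be box: 1
  be box box: 1
  box box though: 1
  … (14 more, each ≤ 1)

"begin box begin", 3 times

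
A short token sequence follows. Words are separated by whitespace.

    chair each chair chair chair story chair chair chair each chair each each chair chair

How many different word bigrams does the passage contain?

15 tokens → 14 bigram windows in total.
Repeated bigrams (each contributes count−1 duplicates):
  chair chair: 5
  chair each: 3
  each chair: 3
8 duplicate windows → 14 − 8 = 6 distinct.

6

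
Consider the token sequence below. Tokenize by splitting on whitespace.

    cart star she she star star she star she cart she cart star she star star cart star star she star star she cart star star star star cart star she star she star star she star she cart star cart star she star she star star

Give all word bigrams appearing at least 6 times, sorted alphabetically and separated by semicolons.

Bigram counts meeting the condition (at least 6 times):
  cart star: 7
  she star: 9
  star she: 12
  star star: 9

cart star; she star; star she; star star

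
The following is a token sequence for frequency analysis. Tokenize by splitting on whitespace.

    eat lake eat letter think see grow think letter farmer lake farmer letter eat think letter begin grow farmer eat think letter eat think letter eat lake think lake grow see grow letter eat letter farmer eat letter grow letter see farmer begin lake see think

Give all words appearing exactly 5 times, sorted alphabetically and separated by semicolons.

Unigram counts meeting the condition (exactly 5 times):
  farmer: 5
  grow: 5
  lake: 5

farmer; grow; lake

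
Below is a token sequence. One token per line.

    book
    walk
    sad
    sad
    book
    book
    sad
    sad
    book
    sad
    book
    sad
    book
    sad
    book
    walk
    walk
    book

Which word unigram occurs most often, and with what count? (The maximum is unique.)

Unigram frequencies (highest first):
  book: 8
  sad: 7
  walk: 3

"book", 8 times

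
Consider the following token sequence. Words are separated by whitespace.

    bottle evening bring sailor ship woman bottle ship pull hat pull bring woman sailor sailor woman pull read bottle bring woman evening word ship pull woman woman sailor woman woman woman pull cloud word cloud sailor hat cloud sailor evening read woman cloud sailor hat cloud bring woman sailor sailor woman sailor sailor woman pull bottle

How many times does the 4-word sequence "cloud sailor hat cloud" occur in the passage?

Scanning the 53 overlapping 4-gram windows for "cloud sailor hat cloud":
  position 35–38: cloud sailor hat cloud
  position 43–46: cloud sailor hat cloud

2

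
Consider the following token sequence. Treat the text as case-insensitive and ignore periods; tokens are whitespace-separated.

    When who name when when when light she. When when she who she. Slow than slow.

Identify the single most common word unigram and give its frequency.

"when", 6 times

Unigram frequencies (highest first):
  when: 6
  she: 3
  who: 2
  slow: 2
  name: 1
  light: 1
  … (1 more, each ≤ 1)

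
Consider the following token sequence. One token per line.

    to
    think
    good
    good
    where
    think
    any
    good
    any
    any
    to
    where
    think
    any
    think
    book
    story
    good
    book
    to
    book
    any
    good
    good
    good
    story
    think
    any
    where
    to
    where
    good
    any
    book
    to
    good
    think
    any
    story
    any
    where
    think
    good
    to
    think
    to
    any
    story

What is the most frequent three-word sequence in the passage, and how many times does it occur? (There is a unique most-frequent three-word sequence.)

"where think any", 2 times

Trigram frequencies (highest first):
  where think any: 2
  to think good: 1
  think good good: 1
  good good where: 1
  good where think: 1
  think any good: 1
  … (39 more, each ≤ 1)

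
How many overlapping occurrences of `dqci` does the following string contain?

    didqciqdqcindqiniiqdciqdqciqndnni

3

Sliding a length-4 window over the 33 characters (30 positions):
  position 3–6: dqci
  position 8–11: dqci
  position 24–27: dqci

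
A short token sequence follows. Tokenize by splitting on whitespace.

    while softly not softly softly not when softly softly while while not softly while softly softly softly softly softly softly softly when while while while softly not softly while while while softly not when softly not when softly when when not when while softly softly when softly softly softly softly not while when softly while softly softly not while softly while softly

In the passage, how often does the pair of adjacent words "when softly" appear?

Scanning the 61 overlapping bigram windows for "when softly":
  position 7–8: when softly
  position 34–35: when softly
  position 37–38: when softly
  position 46–47: when softly
  position 53–54: when softly

5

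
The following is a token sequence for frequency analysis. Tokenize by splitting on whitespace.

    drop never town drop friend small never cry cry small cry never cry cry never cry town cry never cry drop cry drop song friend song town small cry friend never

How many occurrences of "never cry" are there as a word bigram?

Scanning the 30 overlapping bigram windows for "never cry":
  position 7–8: never cry
  position 12–13: never cry
  position 15–16: never cry
  position 19–20: never cry

4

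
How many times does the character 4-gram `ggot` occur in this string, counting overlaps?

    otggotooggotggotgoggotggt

Sliding a length-4 window over the 25 characters (22 positions):
  position 3–6: ggot
  position 9–12: ggot
  position 13–16: ggot
  position 19–22: ggot

4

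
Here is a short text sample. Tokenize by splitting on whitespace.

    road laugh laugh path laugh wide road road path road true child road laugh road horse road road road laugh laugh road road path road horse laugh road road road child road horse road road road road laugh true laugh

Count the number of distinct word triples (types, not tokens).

40 tokens → 38 trigram windows in total.
Repeated trigrams (each contributes count−1 duplicates):
  road road road: 4
  horse road road: 2
  laugh road road: 2
  road horse road: 2
  road laugh laugh: 2
  road path road: 2
  road road laugh: 2
  road road path: 2
10 duplicate windows → 38 − 10 = 28 distinct.

28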